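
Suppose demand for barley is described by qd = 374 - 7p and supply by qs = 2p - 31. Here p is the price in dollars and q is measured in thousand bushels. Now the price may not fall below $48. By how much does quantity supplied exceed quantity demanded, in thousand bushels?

27

Setting quantity demanded equal to quantity supplied, 374 - 7p = 2p - 31, gives p* = 45 and q* = 59.
Because the floor (48) lies above the market-clearing price, it is binding.
At p = 48: qd = 374 - 7·48 = 38 and qs = 2·48 - 31 = 65.
Surplus = qs - qd = 65 - 38 = 27.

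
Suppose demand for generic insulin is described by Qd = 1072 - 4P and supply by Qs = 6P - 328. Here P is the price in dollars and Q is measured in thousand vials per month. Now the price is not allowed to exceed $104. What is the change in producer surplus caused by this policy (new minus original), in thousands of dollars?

-14544

Setting quantity demanded equal to quantity supplied, 1072 - 4P = 6P - 328, gives P* = 140 and Q* = 512.
Because the ceiling (104) lies below the market-clearing price, it is binding.
At P = 104: Qd = 1072 - 4·104 = 656 and Qs = 6·104 - 328 = 296.
Producer surplus without the control is ½ · (140 - 164/3) · 512 = 65536/3.
With the ceiling, producers sell 296 units at 104, so PS = ½ · (104 - 164/3) · 296 = 21904/3.
Change in producer surplus = 21904/3 - 65536/3 = -14544.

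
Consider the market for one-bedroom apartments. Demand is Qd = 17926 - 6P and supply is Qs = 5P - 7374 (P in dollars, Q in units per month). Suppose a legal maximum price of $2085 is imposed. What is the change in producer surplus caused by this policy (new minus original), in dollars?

Equilibrium: 17926 - 6P = 5P - 7374, so 25300 = 11P and P* = 2300, Q* = 4126.
Because the ceiling (2085) lies below the market-clearing price, it is binding.
At P = 2085: Qd = 17926 - 6·2085 = 5416 and Qs = 5·2085 - 7374 = 3051.
Producer surplus without the control is ½ · (2300 - 1474.8) · 4126 = 1702387.6.
With the ceiling, producers sell 3051 units at 2085, so PS = ½ · (2085 - 1474.8) · 3051 = 930860.1.
Change in producer surplus = 930860.1 - 1702387.6 = -771527.5.

-771527.5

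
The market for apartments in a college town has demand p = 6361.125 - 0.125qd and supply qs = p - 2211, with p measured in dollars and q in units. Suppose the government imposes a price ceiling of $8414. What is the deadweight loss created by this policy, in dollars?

0

Rearranging demand gives qd = 50889 - 8p. Setting quantity demanded equal to quantity supplied, 50889 - 8p = p - 2211, gives p* = 5900 and q* = 3689.
The ceiling of 8414 is above the equilibrium price 5900, so it is not binding; the market clears at p* = 5900, q* = 3689.
Since the control does not bind, no trades are prevented and deadweight loss is zero.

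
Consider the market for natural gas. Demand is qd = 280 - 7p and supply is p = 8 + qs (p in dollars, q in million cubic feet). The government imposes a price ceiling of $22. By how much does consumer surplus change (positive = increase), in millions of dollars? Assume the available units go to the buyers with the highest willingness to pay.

182

Rearranging supply gives qs = p - 8. Setting quantity demanded equal to quantity supplied, 280 - 7p = p - 8, gives p* = 36 and q* = 28.
Because the ceiling (22) lies below the market-clearing price, it is binding.
At p = 22: qd = 280 - 7·22 = 126 and qs = 22 - 8 = 14.
Consumer surplus without the control is ½ · (40 - 36) · 28 = 56.
With the ceiling, 14 units are sold at 22 (assume they go to the highest-value buyers). The demand price at q = 14 is 38, so CS = ½ · [(40 - 22) + (38 - 22)] · 14 = 238.
Change in consumer surplus = 238 - 56 = 182.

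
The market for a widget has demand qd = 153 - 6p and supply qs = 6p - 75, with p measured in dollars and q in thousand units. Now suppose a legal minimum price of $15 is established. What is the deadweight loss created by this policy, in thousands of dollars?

In a free market, 153 - 6p = 6p - 75 gives the equilibrium p* = 19, q* = 39.
The floor of 15 is below the equilibrium price 19, so it is not binding; the market clears at p* = 19, q* = 39.
Since the control does not bind, no trades are prevented and deadweight loss is zero.

0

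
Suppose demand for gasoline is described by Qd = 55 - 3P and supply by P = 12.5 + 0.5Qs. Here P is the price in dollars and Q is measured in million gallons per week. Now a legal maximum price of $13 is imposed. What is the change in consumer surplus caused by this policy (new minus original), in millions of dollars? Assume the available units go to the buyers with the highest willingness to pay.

Rearranging supply gives Qs = 2P - 25. Equilibrium: 55 - 3P = 2P - 25, so 80 = 5P and P* = 16, Q* = 7.
Since 13 < 16, the ceiling is binding.
At P = 13: Qd = 55 - 3·13 = 16 and Qs = 2·13 - 25 = 1.
Consumer surplus without the control is ½ · (55/3 - 16) · 7 = 49/6.
With the ceiling, 1 units are sold at 13 (assume they go to the highest-value buyers). The demand price at Q = 1 is 18, so CS = ½ · [(55/3 - 13) + (18 - 13)] · 1 = 31/6.
Change in consumer surplus = 31/6 - 49/6 = -3.

-3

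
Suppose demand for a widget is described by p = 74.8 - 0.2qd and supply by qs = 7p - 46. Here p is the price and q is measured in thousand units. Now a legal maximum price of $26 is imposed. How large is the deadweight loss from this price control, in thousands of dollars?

Rearranging demand gives qd = 374 - 5p. Setting quantity demanded equal to quantity supplied, 374 - 5p = 7p - 46, gives p* = 35 and q* = 199.
Because the ceiling (26) lies below the market-clearing price, it is binding.
At p = 26: qd = 374 - 5·26 = 244 and qs = 7·26 - 46 = 136.
Quantity traded falls to 136. At q = 136 the demand price is (374 - 136)/5 = 47.6 and the supply price is (46 + 136)/7 = 26.
Deadweight loss = ½ · (47.6 - 26) · (199 - 136) = ½ · 21.6 · 63 = 680.4.

680.4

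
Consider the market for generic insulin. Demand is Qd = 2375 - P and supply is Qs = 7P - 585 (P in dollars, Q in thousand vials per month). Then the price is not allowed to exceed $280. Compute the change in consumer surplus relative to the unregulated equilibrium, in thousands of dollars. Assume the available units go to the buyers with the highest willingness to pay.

-74700

Without the control the market clears where 2375 - P = 7P - 585, i.e. P* = 370 and Q* = 2005.
Since 280 < 370, the ceiling is binding.
At P = 280: Qd = 2375 - 280 = 2095 and Qs = 7·280 - 585 = 1375.
Consumer surplus without the control is ½ · (2375 - 370) · 2005 = 2010012.5.
With the ceiling, 1375 units are sold at 280 (assume they go to the highest-value buyers). The demand price at Q = 1375 is 1000, so CS = ½ · [(2375 - 280) + (1000 - 280)] · 1375 = 1935312.5.
Change in consumer surplus = 1935312.5 - 2010012.5 = -74700.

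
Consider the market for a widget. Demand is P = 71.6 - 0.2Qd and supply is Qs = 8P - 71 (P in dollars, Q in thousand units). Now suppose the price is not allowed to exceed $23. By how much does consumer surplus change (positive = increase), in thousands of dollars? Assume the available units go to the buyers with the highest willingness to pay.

490

Rearranging demand gives Qd = 358 - 5P. Without the control the market clears where 358 - 5P = 8P - 71, i.e. P* = 33 and Q* = 193.
Since 23 < 33, the ceiling is binding.
At P = 23: Qd = 358 - 5·23 = 243 and Qs = 8·23 - 71 = 113.
Consumer surplus without the control is ½ · (71.6 - 33) · 193 = 3724.9.
With the ceiling, 113 units are sold at 23 (assume they go to the highest-value buyers). The demand price at Q = 113 is 49, so CS = ½ · [(71.6 - 23) + (49 - 23)] · 113 = 4214.9.
Change in consumer surplus = 4214.9 - 3724.9 = 490.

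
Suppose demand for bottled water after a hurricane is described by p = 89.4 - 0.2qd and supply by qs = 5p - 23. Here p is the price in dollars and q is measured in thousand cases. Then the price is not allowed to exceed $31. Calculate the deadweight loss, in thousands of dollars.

Rearranging demand gives qd = 447 - 5p. Without the control the market clears where 447 - 5p = 5p - 23, i.e. p* = 47 and q* = 212.
The ceiling of 31 is below the equilibrium price 47, so it binds.
At p = 31: qd = 447 - 5·31 = 292 and qs = 5·31 - 23 = 132.
Quantity traded falls to 132. At q = 132 the demand price is (447 - 132)/5 = 63 and the supply price is (23 + 132)/5 = 31.
Deadweight loss = ½ · (63 - 31) · (212 - 132) = ½ · 32 · 80 = 1280.

1280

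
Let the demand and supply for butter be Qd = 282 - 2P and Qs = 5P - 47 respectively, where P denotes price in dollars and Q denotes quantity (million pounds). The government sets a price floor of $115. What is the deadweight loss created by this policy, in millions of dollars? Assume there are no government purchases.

In a free market, 282 - 2P = 5P - 47 gives the equilibrium P* = 47, Q* = 188.
Since 115 > 47, the floor is binding.
At P = 115: Qd = 282 - 2·115 = 52 and Qs = 5·115 - 47 = 528.
Quantity traded falls to 52. At Q = 52 the demand price is (282 - 52)/2 = 115 and the supply price is (47 + 52)/5 = 19.8.
Deadweight loss = ½ · (115 - 19.8) · (188 - 52) = ½ · 95.2 · 136 = 6473.6.

6473.6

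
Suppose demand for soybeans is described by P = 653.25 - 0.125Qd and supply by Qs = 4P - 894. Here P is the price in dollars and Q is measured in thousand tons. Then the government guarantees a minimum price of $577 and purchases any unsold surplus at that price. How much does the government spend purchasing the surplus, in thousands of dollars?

Rearranging demand gives Qd = 5226 - 8P. In a free market, 5226 - 8P = 4P - 894 gives the equilibrium P* = 510, Q* = 1146.
Since 577 > 510, the floor is binding.
At P = 577: Qd = 5226 - 8·577 = 610 and Qs = 4·577 - 894 = 1414.
Surplus = Qs - Qd = 804.
Government expenditure = surplus × support price = 804 × 577 = 463908.

463908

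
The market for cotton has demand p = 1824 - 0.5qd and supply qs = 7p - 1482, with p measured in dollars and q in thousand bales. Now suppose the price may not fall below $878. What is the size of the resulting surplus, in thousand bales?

Rearranging demand gives qd = 3648 - 2p. Setting quantity demanded equal to quantity supplied, 3648 - 2p = 7p - 1482, gives p* = 570 and q* = 2508.
Because the floor (878) lies above the market-clearing price, it is binding.
At p = 878: qd = 3648 - 2·878 = 1892 and qs = 7·878 - 1482 = 4664.
Surplus = qs - qd = 4664 - 1892 = 2772.

2772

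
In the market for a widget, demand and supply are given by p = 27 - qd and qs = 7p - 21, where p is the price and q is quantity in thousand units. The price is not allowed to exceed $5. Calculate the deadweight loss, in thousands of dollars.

Rearranging demand gives qd = 27 - p. Equilibrium: 27 - p = 7p - 21, so 48 = 8p and p* = 6, q* = 21.
The ceiling of 5 is below the equilibrium price 6, so it binds.
At p = 5: qd = 27 - 5 = 22 and qs = 7·5 - 21 = 14.
Quantity traded falls to 14. At q = 14 the demand price is 27 - 14 = 13 and the supply price is (21 + 14)/7 = 5.
Deadweight loss = ½ · (13 - 5) · (21 - 14) = ½ · 8 · 7 = 28.

28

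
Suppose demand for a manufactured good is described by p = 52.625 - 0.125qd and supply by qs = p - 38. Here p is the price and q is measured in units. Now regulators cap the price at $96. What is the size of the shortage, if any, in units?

Rearranging demand gives qd = 421 - 8p. Without the control the market clears where 421 - 8p = p - 38, i.e. p* = 51 and q* = 13.
The ceiling of 96 is above the equilibrium price 51, so it is not binding; the market clears at p* = 51, q* = 13.
Since the control does not bind, there is no shortage.

0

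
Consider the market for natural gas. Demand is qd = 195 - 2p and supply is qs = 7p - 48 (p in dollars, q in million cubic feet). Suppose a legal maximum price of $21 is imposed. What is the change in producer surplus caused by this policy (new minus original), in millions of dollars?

-720

In a free market, 195 - 2p = 7p - 48 gives the equilibrium p* = 27, q* = 141.
Since 21 < 27, the ceiling is binding.
At p = 21: qd = 195 - 2·21 = 153 and qs = 7·21 - 48 = 99.
Producer surplus without the control is ½ · (27 - 48/7) · 141 = 19881/14.
With the ceiling, producers sell 99 units at 21, so PS = ½ · (21 - 48/7) · 99 = 9801/14.
Change in producer surplus = 9801/14 - 19881/14 = -720.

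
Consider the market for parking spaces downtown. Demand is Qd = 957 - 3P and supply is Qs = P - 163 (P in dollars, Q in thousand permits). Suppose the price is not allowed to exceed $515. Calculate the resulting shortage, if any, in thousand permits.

Without the control the market clears where 957 - 3P = P - 163, i.e. P* = 280 and Q* = 117.
The ceiling of 515 is above the equilibrium price 280, so it is not binding; the market clears at P* = 280, Q* = 117.
Since the control does not bind, there is no shortage.

0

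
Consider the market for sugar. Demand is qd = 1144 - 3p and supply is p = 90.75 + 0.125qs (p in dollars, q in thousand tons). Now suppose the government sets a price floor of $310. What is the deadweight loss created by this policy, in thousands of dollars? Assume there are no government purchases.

Rearranging supply gives qs = 8p - 726. In a free market, 1144 - 3p = 8p - 726 gives the equilibrium p* = 170, q* = 634.
Since 310 > 170, the floor is binding.
At p = 310: qd = 1144 - 3·310 = 214 and qs = 8·310 - 726 = 1754.
Quantity traded falls to 214. At q = 214 the demand price is (1144 - 214)/3 = 310 and the supply price is (726 + 214)/8 = 117.5.
Deadweight loss = ½ · (310 - 117.5) · (634 - 214) = ½ · 192.5 · 420 = 40425.

40425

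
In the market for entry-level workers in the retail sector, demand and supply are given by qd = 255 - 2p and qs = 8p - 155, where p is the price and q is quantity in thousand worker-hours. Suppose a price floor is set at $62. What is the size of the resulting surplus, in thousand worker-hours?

Setting quantity demanded equal to quantity supplied, 255 - 2p = 8p - 155, gives p* = 41 and q* = 173.
Because the floor (62) lies above the market-clearing price, it is binding.
At p = 62: qd = 255 - 2·62 = 131 and qs = 8·62 - 155 = 341.
Surplus = qs - qd = 341 - 131 = 210.

210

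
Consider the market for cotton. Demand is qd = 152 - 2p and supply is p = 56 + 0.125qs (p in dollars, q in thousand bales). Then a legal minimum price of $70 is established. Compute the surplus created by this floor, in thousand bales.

100

Rearranging supply gives qs = 8p - 448. Without the control the market clears where 152 - 2p = 8p - 448, i.e. p* = 60 and q* = 32.
Because the floor (70) lies above the market-clearing price, it is binding.
At p = 70: qd = 152 - 2·70 = 12 and qs = 8·70 - 448 = 112.
Surplus = qs - qd = 112 - 12 = 100.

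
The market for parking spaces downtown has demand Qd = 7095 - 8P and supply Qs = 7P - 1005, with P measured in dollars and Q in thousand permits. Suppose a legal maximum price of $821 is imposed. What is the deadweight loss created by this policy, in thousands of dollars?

0

Equilibrium: 7095 - 8P = 7P - 1005, so 8100 = 15P and P* = 540, Q* = 2775.
The ceiling of 821 is above the equilibrium price 540, so it is not binding; the market clears at P* = 540, Q* = 2775.
Since the control does not bind, no trades are prevented and deadweight loss is zero.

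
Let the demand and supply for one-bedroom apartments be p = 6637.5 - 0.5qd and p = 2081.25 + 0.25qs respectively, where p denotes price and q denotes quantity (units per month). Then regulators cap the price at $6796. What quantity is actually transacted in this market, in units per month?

Rearranging demand gives qd = 13275 - 2p; rearranging supply gives qs = 4p - 8325. Setting quantity demanded equal to quantity supplied, 13275 - 2p = 4p - 8325, gives p* = 3600 and q* = 6075.
The ceiling of 6796 is above the equilibrium price 3600, so it is not binding; the market clears at p* = 3600, q* = 6075.

6075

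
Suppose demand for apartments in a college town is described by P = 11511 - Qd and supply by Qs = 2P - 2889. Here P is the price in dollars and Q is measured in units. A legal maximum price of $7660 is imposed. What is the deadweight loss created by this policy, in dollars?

0

Rearranging demand gives Qd = 11511 - P. Without the control the market clears where 11511 - P = 2P - 2889, i.e. P* = 4800 and Q* = 6711.
The ceiling of 7660 is above the equilibrium price 4800, so it is not binding; the market clears at P* = 4800, Q* = 6711.
Since the control does not bind, no trades are prevented and deadweight loss is zero.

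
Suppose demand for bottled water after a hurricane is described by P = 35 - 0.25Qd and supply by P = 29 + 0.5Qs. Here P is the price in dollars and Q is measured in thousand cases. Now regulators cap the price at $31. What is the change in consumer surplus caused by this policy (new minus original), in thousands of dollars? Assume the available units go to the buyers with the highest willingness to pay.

Rearranging demand gives Qd = 140 - 4P; rearranging supply gives Qs = 2P - 58. Without the control the market clears where 140 - 4P = 2P - 58, i.e. P* = 33 and Q* = 8.
Because the ceiling (31) lies below the market-clearing price, it is binding.
At P = 31: Qd = 140 - 4·31 = 16 and Qs = 2·31 - 58 = 4.
Consumer surplus without the control is ½ · (35 - 33) · 8 = 8.
With the ceiling, 4 units are sold at 31 (assume they go to the highest-value buyers). The demand price at Q = 4 is 34, so CS = ½ · [(35 - 31) + (34 - 31)] · 4 = 14.
Change in consumer surplus = 14 - 8 = 6.

6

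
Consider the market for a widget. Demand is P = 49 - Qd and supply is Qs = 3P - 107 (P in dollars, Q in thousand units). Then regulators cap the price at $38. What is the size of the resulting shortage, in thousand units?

Rearranging demand gives Qd = 49 - P. Setting quantity demanded equal to quantity supplied, 49 - P = 3P - 107, gives P* = 39 and Q* = 10.
The ceiling of 38 is below the equilibrium price 39, so it binds.
At P = 38: Qd = 49 - 38 = 11 and Qs = 3·38 - 107 = 7.
Shortage = Qd - Qs = 11 - 7 = 4.

4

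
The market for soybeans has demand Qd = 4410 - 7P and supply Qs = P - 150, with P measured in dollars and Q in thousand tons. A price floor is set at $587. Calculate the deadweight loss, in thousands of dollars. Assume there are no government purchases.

8092

In a free market, 4410 - 7P = P - 150 gives the equilibrium P* = 570, Q* = 420.
Because the floor (587) lies above the market-clearing price, it is binding.
At P = 587: Qd = 4410 - 7·587 = 301 and Qs = 587 - 150 = 437.
Quantity traded falls to 301. At Q = 301 the demand price is (4410 - 301)/7 = 587 and the supply price is 150 + 301 = 451.
Deadweight loss = ½ · (587 - 451) · (420 - 301) = ½ · 136 · 119 = 8092.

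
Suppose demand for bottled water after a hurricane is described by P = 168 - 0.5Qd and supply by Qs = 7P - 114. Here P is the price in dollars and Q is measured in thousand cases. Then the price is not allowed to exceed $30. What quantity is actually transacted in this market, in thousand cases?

Rearranging demand gives Qd = 336 - 2P. Without the control the market clears where 336 - 2P = 7P - 114, i.e. P* = 50 and Q* = 236.
Since 30 < 50, the ceiling is binding.
At P = 30: Qd = 336 - 2·30 = 276 and Qs = 7·30 - 114 = 96.
The quantity actually transacted is the short side, supply: 96.

96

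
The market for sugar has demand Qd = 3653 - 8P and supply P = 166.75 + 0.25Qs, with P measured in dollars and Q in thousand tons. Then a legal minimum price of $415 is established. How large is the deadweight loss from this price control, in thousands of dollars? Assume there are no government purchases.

Rearranging supply gives Qs = 4P - 667. In a free market, 3653 - 8P = 4P - 667 gives the equilibrium P* = 360, Q* = 773.
The floor of 415 is above the equilibrium price 360, so it binds.
At P = 415: Qd = 3653 - 8·415 = 333 and Qs = 4·415 - 667 = 993.
Quantity traded falls to 333. At Q = 333 the demand price is (3653 - 333)/8 = 415 and the supply price is (667 + 333)/4 = 250.
Deadweight loss = ½ · (415 - 250) · (773 - 333) = ½ · 165 · 440 = 36300.

36300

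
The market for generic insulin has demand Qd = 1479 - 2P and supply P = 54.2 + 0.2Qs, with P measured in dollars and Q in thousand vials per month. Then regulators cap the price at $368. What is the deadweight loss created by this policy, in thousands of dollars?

Rearranging supply gives Qs = 5P - 271. Without the control the market clears where 1479 - 2P = 5P - 271, i.e. P* = 250 and Q* = 979.
The ceiling of 368 is above the equilibrium price 250, so it is not binding; the market clears at P* = 250, Q* = 979.
Since the control does not bind, no trades are prevented and deadweight loss is zero.

0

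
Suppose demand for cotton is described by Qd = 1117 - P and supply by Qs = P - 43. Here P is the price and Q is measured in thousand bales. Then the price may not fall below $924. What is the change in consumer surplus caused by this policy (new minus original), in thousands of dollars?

-125560

In a free market, 1117 - P = P - 43 gives the equilibrium P* = 580, Q* = 537.
The floor of 924 is above the equilibrium price 580, so it binds.
At P = 924: Qd = 1117 - 924 = 193 and Qs = 924 - 43 = 881.
Consumer surplus without the control is ½ · (1117 - 580) · 537 = 144184.5.
With the floor, consumers buy 193 units at 924, so CS = ½ · (1117 - 924) · 193 = 18624.5.
Change in consumer surplus = 18624.5 - 144184.5 = -125560.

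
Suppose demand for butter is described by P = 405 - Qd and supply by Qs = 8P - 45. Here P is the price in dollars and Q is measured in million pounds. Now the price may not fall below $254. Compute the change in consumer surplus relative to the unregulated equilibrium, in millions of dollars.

Rearranging demand gives Qd = 405 - P. Equilibrium: 405 - P = 8P - 45, so 450 = 9P and P* = 50, Q* = 355.
The floor of 254 is above the equilibrium price 50, so it binds.
At P = 254: Qd = 405 - 254 = 151 and Qs = 8·254 - 45 = 1987.
Consumer surplus without the control is ½ · (405 - 50) · 355 = 63012.5.
With the floor, consumers buy 151 units at 254, so CS = ½ · (405 - 254) · 151 = 11400.5.
Change in consumer surplus = 11400.5 - 63012.5 = -51612.

-51612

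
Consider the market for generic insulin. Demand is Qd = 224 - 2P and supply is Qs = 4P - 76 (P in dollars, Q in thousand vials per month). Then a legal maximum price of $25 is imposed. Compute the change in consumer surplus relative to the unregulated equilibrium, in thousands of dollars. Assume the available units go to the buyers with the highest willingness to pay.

Without the control the market clears where 224 - 2P = 4P - 76, i.e. P* = 50 and Q* = 124.
Since 25 < 50, the ceiling is binding.
At P = 25: Qd = 224 - 2·25 = 174 and Qs = 4·25 - 76 = 24.
Consumer surplus without the control is ½ · (112 - 50) · 124 = 3844.
With the ceiling, 24 units are sold at 25 (assume they go to the highest-value buyers). The demand price at Q = 24 is 100, so CS = ½ · [(112 - 25) + (100 - 25)] · 24 = 1944.
Change in consumer surplus = 1944 - 3844 = -1900.

-1900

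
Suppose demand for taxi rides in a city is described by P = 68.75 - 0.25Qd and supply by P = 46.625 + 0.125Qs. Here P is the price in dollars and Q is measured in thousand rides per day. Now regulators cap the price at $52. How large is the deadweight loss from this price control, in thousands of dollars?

48

Rearranging demand gives Qd = 275 - 4P; rearranging supply gives Qs = 8P - 373. In a free market, 275 - 4P = 8P - 373 gives the equilibrium P* = 54, Q* = 59.
Because the ceiling (52) lies below the market-clearing price, it is binding.
At P = 52: Qd = 275 - 4·52 = 67 and Qs = 8·52 - 373 = 43.
Quantity traded falls to 43. At Q = 43 the demand price is (275 - 43)/4 = 58 and the supply price is (373 + 43)/8 = 52.
Deadweight loss = ½ · (58 - 52) · (59 - 43) = ½ · 6 · 16 = 48.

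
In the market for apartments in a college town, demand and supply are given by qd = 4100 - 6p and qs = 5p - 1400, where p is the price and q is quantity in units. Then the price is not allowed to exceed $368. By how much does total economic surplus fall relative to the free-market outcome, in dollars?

Equilibrium: 4100 - 6p = 5p - 1400, so 5500 = 11p and p* = 500, q* = 1100.
Because the ceiling (368) lies below the market-clearing price, it is binding.
At p = 368: qd = 4100 - 6·368 = 1892 and qs = 5·368 - 1400 = 440.
Quantity traded falls to 440. At q = 440 the demand price is (4100 - 440)/6 = 610 and the supply price is (1400 + 440)/5 = 368.
Deadweight loss = ½ · (610 - 368) · (1100 - 440) = ½ · 242 · 660 = 79860.

79860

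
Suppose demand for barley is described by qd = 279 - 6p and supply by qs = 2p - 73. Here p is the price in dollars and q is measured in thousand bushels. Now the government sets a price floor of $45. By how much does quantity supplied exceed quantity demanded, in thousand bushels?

In a free market, 279 - 6p = 2p - 73 gives the equilibrium p* = 44, q* = 15.
The floor of 45 is above the equilibrium price 44, so it binds.
At p = 45: qd = 279 - 6·45 = 9 and qs = 2·45 - 73 = 17.
Surplus = qs - qd = 17 - 9 = 8.

8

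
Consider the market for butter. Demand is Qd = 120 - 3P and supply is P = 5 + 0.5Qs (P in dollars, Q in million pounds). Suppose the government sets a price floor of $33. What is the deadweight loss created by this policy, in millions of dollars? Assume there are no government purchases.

Rearranging supply gives Qs = 2P - 10. Without the control the market clears where 120 - 3P = 2P - 10, i.e. P* = 26 and Q* = 42.
Because the floor (33) lies above the market-clearing price, it is binding.
At P = 33: Qd = 120 - 3·33 = 21 and Qs = 2·33 - 10 = 56.
Quantity traded falls to 21. At Q = 21 the demand price is (120 - 21)/3 = 33 and the supply price is (10 + 21)/2 = 15.5.
Deadweight loss = ½ · (33 - 15.5) · (42 - 21) = ½ · 17.5 · 21 = 183.75.

183.75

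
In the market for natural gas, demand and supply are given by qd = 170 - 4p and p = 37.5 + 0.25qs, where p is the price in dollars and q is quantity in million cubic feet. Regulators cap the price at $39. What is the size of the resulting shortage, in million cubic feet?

Rearranging supply gives qs = 4p - 150. Equilibrium: 170 - 4p = 4p - 150, so 320 = 8p and p* = 40, q* = 10.
Because the ceiling (39) lies below the market-clearing price, it is binding.
At p = 39: qd = 170 - 4·39 = 14 and qs = 4·39 - 150 = 6.
Shortage = qd - qs = 14 - 6 = 8.

8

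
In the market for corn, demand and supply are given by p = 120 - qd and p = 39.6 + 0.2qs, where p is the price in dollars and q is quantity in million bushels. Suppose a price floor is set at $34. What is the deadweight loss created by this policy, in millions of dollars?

0

Rearranging demand gives qd = 120 - p; rearranging supply gives qs = 5p - 198. Without the control the market clears where 120 - p = 5p - 198, i.e. p* = 53 and q* = 67.
Since 34 is below p* = 53, the floor does not bind and the free-market outcome prevails.
Since the control does not bind, no trades are prevented and deadweight loss is zero.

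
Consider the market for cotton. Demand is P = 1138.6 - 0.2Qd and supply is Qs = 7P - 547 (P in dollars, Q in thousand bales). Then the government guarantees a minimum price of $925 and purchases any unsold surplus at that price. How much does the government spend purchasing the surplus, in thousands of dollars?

Rearranging demand gives Qd = 5693 - 5P. Without the control the market clears where 5693 - 5P = 7P - 547, i.e. P* = 520 and Q* = 3093.
Because the floor (925) lies above the market-clearing price, it is binding.
At P = 925: Qd = 5693 - 5·925 = 1068 and Qs = 7·925 - 547 = 5928.
Surplus = Qs - Qd = 4860.
Government expenditure = surplus × support price = 4860 × 925 = 4495500.

4495500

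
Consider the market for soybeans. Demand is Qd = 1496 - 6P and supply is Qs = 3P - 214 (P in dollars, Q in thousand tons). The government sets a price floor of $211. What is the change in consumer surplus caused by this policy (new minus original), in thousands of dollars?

Without the control the market clears where 1496 - 6P = 3P - 214, i.e. P* = 190 and Q* = 356.
Since 211 > 190, the floor is binding.
At P = 211: Qd = 1496 - 6·211 = 230 and Qs = 3·211 - 214 = 419.
Consumer surplus without the control is ½ · (748/3 - 190) · 356 = 31684/3.
With the floor, consumers buy 230 units at 211, so CS = ½ · (748/3 - 211) · 230 = 13225/3.
Change in consumer surplus = 13225/3 - 31684/3 = -6153.

-6153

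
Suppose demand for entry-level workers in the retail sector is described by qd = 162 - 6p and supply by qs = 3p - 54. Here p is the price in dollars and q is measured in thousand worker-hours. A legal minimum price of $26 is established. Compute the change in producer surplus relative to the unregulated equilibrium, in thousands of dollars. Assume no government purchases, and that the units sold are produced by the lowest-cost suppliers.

Without the control the market clears where 162 - 6p = 3p - 54, i.e. p* = 24 and q* = 18.
Because the floor (26) lies above the market-clearing price, it is binding.
At p = 26: qd = 162 - 6·26 = 6 and qs = 3·26 - 54 = 24.
Producer surplus without the control is ½ · (24 - 18) · 18 = 54.
With the floor, 6 units are sold at 26. The supply price at q = 6 is 20, so PS = ½ · [(26 - 18) + (26 - 20)] · 6 = 42.
Change in producer surplus = 42 - 54 = -12.

-12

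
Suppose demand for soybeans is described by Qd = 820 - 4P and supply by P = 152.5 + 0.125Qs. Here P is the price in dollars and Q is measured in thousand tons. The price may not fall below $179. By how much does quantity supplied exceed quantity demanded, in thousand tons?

Rearranging supply gives Qs = 8P - 1220. Without the control the market clears where 820 - 4P = 8P - 1220, i.e. P* = 170 and Q* = 140.
Because the floor (179) lies above the market-clearing price, it is binding.
At P = 179: Qd = 820 - 4·179 = 104 and Qs = 8·179 - 1220 = 212.
Surplus = Qs - Qd = 212 - 104 = 108.

108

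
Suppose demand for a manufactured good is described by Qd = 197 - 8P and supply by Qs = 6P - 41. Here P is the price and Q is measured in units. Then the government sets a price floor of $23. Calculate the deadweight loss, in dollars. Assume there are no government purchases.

336

Setting quantity demanded equal to quantity supplied, 197 - 8P = 6P - 41, gives P* = 17 and Q* = 61.
Because the floor (23) lies above the market-clearing price, it is binding.
At P = 23: Qd = 197 - 8·23 = 13 and Qs = 6·23 - 41 = 97.
Quantity traded falls to 13. At Q = 13 the demand price is (197 - 13)/8 = 23 and the supply price is (41 + 13)/6 = 9.
Deadweight loss = ½ · (23 - 9) · (61 - 13) = ½ · 14 · 48 = 336.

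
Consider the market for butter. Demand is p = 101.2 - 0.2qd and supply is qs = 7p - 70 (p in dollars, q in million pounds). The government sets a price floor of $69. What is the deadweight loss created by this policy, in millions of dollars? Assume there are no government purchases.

1890

Rearranging demand gives qd = 506 - 5p. Equilibrium: 506 - 5p = 7p - 70, so 576 = 12p and p* = 48, q* = 266.
Since 69 > 48, the floor is binding.
At p = 69: qd = 506 - 5·69 = 161 and qs = 7·69 - 70 = 413.
Quantity traded falls to 161. At q = 161 the demand price is (506 - 161)/5 = 69 and the supply price is (70 + 161)/7 = 33.
Deadweight loss = ½ · (69 - 33) · (266 - 161) = ½ · 36 · 105 = 1890.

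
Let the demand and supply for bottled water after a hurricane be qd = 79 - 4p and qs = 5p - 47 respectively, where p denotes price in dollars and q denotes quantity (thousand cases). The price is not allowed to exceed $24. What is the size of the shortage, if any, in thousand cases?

In a free market, 79 - 4p = 5p - 47 gives the equilibrium p* = 14, q* = 23.
Since 24 is above p* = 14, the ceiling does not bind and the free-market outcome prevails.
Since the control does not bind, there is no shortage.

0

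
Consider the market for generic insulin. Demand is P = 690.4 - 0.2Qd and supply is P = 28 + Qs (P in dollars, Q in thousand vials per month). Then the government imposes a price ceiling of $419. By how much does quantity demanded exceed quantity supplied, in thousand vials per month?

Rearranging demand gives Qd = 3452 - 5P; rearranging supply gives Qs = P - 28. Without the control the market clears where 3452 - 5P = P - 28, i.e. P* = 580 and Q* = 552.
Since 419 < 580, the ceiling is binding.
At P = 419: Qd = 3452 - 5·419 = 1357 and Qs = 419 - 28 = 391.
Shortage = Qd - Qs = 1357 - 391 = 966.

966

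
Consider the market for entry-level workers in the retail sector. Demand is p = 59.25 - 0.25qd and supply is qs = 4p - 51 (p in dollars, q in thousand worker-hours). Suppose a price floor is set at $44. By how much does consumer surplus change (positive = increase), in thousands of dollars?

-616

Rearranging demand gives qd = 237 - 4p. Equilibrium: 237 - 4p = 4p - 51, so 288 = 8p and p* = 36, q* = 93.
The floor of 44 is above the equilibrium price 36, so it binds.
At p = 44: qd = 237 - 4·44 = 61 and qs = 4·44 - 51 = 125.
Consumer surplus without the control is ½ · (59.25 - 36) · 93 = 1081.125.
With the floor, consumers buy 61 units at 44, so CS = ½ · (59.25 - 44) · 61 = 465.125.
Change in consumer surplus = 465.125 - 1081.125 = -616.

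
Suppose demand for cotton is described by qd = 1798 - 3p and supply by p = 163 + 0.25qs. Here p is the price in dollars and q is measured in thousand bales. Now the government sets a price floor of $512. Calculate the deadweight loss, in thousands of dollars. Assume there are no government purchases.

Rearranging supply gives qs = 4p - 652. Without the control the market clears where 1798 - 3p = 4p - 652, i.e. p* = 350 and q* = 748.
Since 512 > 350, the floor is binding.
At p = 512: qd = 1798 - 3·512 = 262 and qs = 4·512 - 652 = 1396.
Quantity traded falls to 262. At q = 262 the demand price is (1798 - 262)/3 = 512 and the supply price is (652 + 262)/4 = 228.5.
Deadweight loss = ½ · (512 - 228.5) · (748 - 262) = ½ · 283.5 · 486 = 68890.5.

68890.5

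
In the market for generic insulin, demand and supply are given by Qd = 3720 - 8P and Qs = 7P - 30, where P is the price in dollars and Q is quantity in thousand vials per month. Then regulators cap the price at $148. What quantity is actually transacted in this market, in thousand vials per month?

1006

Equilibrium: 3720 - 8P = 7P - 30, so 3750 = 15P and P* = 250, Q* = 1720.
Because the ceiling (148) lies below the market-clearing price, it is binding.
At P = 148: Qd = 3720 - 8·148 = 2536 and Qs = 7·148 - 30 = 1006.
The quantity actually transacted is the short side, supply: 1006.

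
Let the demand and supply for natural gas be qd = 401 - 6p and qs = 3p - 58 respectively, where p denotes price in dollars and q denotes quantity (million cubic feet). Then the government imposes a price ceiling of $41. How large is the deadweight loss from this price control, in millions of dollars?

In a free market, 401 - 6p = 3p - 58 gives the equilibrium p* = 51, q* = 95.
The ceiling of 41 is below the equilibrium price 51, so it binds.
At p = 41: qd = 401 - 6·41 = 155 and qs = 3·41 - 58 = 65.
Quantity traded falls to 65. At q = 65 the demand price is (401 - 65)/6 = 56 and the supply price is (58 + 65)/3 = 41.
Deadweight loss = ½ · (56 - 41) · (95 - 65) = ½ · 15 · 30 = 225.

225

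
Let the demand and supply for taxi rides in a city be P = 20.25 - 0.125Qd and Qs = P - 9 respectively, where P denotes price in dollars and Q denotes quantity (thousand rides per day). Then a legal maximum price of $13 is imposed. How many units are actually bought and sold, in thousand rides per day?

Rearranging demand gives Qd = 162 - 8P. Equilibrium: 162 - 8P = P - 9, so 171 = 9P and P* = 19, Q* = 10.
Because the ceiling (13) lies below the market-clearing price, it is binding.
At P = 13: Qd = 162 - 8·13 = 58 and Qs = 13 - 9 = 4.
The quantity actually transacted is the short side, supply: 4.

4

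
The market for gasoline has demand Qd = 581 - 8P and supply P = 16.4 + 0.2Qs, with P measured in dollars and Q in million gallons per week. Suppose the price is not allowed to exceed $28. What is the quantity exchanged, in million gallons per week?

58

Rearranging supply gives Qs = 5P - 82. Equilibrium: 581 - 8P = 5P - 82, so 663 = 13P and P* = 51, Q* = 173.
Because the ceiling (28) lies below the market-clearing price, it is binding.
At P = 28: Qd = 581 - 8·28 = 357 and Qs = 5·28 - 82 = 58.
The quantity actually transacted is the short side, supply: 58.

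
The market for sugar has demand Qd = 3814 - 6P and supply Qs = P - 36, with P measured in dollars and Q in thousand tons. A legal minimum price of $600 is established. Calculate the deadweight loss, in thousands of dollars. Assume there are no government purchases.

Equilibrium: 3814 - 6P = P - 36, so 3850 = 7P and P* = 550, Q* = 514.
Since 600 > 550, the floor is binding.
At P = 600: Qd = 3814 - 6·600 = 214 and Qs = 600 - 36 = 564.
Quantity traded falls to 214. At Q = 214 the demand price is (3814 - 214)/6 = 600 and the supply price is 36 + 214 = 250.
Deadweight loss = ½ · (600 - 250) · (514 - 214) = ½ · 350 · 300 = 52500.

52500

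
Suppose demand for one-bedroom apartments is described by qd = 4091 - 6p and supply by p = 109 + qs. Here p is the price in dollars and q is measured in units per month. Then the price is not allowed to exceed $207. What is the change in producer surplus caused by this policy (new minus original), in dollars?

-115738.5

Rearranging supply gives qs = p - 109. In a free market, 4091 - 6p = p - 109 gives the equilibrium p* = 600, q* = 491.
Because the ceiling (207) lies below the market-clearing price, it is binding.
At p = 207: qd = 4091 - 6·207 = 2849 and qs = 207 - 109 = 98.
Producer surplus without the control is ½ · (600 - 109) · 491 = 120540.5.
With the ceiling, producers sell 98 units at 207, so PS = ½ · (207 - 109) · 98 = 4802.
Change in producer surplus = 4802 - 120540.5 = -115738.5.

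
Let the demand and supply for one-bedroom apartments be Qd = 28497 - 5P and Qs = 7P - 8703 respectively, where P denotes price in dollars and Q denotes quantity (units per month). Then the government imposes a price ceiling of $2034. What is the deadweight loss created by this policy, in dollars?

9545390.4

Equilibrium: 28497 - 5P = 7P - 8703, so 37200 = 12P and P* = 3100, Q* = 12997.
The ceiling of 2034 is below the equilibrium price 3100, so it binds.
At P = 2034: Qd = 28497 - 5·2034 = 18327 and Qs = 7·2034 - 8703 = 5535.
Quantity traded falls to 5535. At Q = 5535 the demand price is (28497 - 5535)/5 = 4592.4 and the supply price is (8703 + 5535)/7 = 2034.
Deadweight loss = ½ · (4592.4 - 2034) · (12997 - 5535) = ½ · 2558.4 · 7462 = 9545390.4.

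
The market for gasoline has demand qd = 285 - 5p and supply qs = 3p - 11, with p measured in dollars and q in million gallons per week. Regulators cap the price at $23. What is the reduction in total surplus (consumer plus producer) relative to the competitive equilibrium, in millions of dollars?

Equilibrium: 285 - 5p = 3p - 11, so 296 = 8p and p* = 37, q* = 100.
Because the ceiling (23) lies below the market-clearing price, it is binding.
At p = 23: qd = 285 - 5·23 = 170 and qs = 3·23 - 11 = 58.
Quantity traded falls to 58. At q = 58 the demand price is (285 - 58)/5 = 45.4 and the supply price is (11 + 58)/3 = 23.
Deadweight loss = ½ · (45.4 - 23) · (100 - 58) = ½ · 22.4 · 42 = 470.4.

470.4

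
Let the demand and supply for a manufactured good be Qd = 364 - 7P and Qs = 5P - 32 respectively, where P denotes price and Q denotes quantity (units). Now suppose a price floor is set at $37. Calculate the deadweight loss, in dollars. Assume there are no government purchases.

134.4

Without the control the market clears where 364 - 7P = 5P - 32, i.e. P* = 33 and Q* = 133.
The floor of 37 is above the equilibrium price 33, so it binds.
At P = 37: Qd = 364 - 7·37 = 105 and Qs = 5·37 - 32 = 153.
Quantity traded falls to 105. At Q = 105 the demand price is (364 - 105)/7 = 37 and the supply price is (32 + 105)/5 = 27.4.
Deadweight loss = ½ · (37 - 27.4) · (133 - 105) = ½ · 9.6 · 28 = 134.4.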